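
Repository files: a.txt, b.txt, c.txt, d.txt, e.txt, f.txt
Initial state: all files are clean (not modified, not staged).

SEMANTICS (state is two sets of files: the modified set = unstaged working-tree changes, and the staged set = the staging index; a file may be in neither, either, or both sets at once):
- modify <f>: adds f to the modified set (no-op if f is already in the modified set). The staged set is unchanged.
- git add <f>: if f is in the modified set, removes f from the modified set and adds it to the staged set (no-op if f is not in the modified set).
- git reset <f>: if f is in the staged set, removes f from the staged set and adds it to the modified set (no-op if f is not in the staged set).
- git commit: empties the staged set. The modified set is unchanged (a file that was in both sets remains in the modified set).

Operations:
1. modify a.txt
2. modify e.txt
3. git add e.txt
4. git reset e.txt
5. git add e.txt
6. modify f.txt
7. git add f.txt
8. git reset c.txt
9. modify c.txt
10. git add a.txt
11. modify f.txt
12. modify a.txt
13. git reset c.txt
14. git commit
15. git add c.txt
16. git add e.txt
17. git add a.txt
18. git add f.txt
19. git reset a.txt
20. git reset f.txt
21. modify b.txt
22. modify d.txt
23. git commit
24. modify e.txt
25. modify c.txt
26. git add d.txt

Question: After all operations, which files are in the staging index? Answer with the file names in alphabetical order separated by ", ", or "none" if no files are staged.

Answer: d.txt

Derivation:
After op 1 (modify a.txt): modified={a.txt} staged={none}
After op 2 (modify e.txt): modified={a.txt, e.txt} staged={none}
After op 3 (git add e.txt): modified={a.txt} staged={e.txt}
After op 4 (git reset e.txt): modified={a.txt, e.txt} staged={none}
After op 5 (git add e.txt): modified={a.txt} staged={e.txt}
After op 6 (modify f.txt): modified={a.txt, f.txt} staged={e.txt}
After op 7 (git add f.txt): modified={a.txt} staged={e.txt, f.txt}
After op 8 (git reset c.txt): modified={a.txt} staged={e.txt, f.txt}
After op 9 (modify c.txt): modified={a.txt, c.txt} staged={e.txt, f.txt}
After op 10 (git add a.txt): modified={c.txt} staged={a.txt, e.txt, f.txt}
After op 11 (modify f.txt): modified={c.txt, f.txt} staged={a.txt, e.txt, f.txt}
After op 12 (modify a.txt): modified={a.txt, c.txt, f.txt} staged={a.txt, e.txt, f.txt}
After op 13 (git reset c.txt): modified={a.txt, c.txt, f.txt} staged={a.txt, e.txt, f.txt}
After op 14 (git commit): modified={a.txt, c.txt, f.txt} staged={none}
After op 15 (git add c.txt): modified={a.txt, f.txt} staged={c.txt}
After op 16 (git add e.txt): modified={a.txt, f.txt} staged={c.txt}
After op 17 (git add a.txt): modified={f.txt} staged={a.txt, c.txt}
After op 18 (git add f.txt): modified={none} staged={a.txt, c.txt, f.txt}
After op 19 (git reset a.txt): modified={a.txt} staged={c.txt, f.txt}
After op 20 (git reset f.txt): modified={a.txt, f.txt} staged={c.txt}
After op 21 (modify b.txt): modified={a.txt, b.txt, f.txt} staged={c.txt}
After op 22 (modify d.txt): modified={a.txt, b.txt, d.txt, f.txt} staged={c.txt}
After op 23 (git commit): modified={a.txt, b.txt, d.txt, f.txt} staged={none}
After op 24 (modify e.txt): modified={a.txt, b.txt, d.txt, e.txt, f.txt} staged={none}
After op 25 (modify c.txt): modified={a.txt, b.txt, c.txt, d.txt, e.txt, f.txt} staged={none}
After op 26 (git add d.txt): modified={a.txt, b.txt, c.txt, e.txt, f.txt} staged={d.txt}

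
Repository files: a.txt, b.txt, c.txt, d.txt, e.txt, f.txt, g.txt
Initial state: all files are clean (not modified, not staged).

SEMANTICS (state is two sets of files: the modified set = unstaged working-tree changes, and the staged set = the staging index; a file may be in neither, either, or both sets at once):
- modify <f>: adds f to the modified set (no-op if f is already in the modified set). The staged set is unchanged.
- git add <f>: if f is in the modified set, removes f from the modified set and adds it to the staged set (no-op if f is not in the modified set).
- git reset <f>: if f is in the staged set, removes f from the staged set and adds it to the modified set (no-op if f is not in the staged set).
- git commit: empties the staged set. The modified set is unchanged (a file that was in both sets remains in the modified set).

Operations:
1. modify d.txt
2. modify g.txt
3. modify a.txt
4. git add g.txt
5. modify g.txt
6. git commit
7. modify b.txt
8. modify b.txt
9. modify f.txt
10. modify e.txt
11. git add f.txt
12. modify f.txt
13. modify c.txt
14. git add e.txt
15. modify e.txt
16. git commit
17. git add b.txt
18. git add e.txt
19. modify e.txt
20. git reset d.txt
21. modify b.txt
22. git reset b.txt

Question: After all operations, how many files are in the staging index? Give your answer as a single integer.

Answer: 1

Derivation:
After op 1 (modify d.txt): modified={d.txt} staged={none}
After op 2 (modify g.txt): modified={d.txt, g.txt} staged={none}
After op 3 (modify a.txt): modified={a.txt, d.txt, g.txt} staged={none}
After op 4 (git add g.txt): modified={a.txt, d.txt} staged={g.txt}
After op 5 (modify g.txt): modified={a.txt, d.txt, g.txt} staged={g.txt}
After op 6 (git commit): modified={a.txt, d.txt, g.txt} staged={none}
After op 7 (modify b.txt): modified={a.txt, b.txt, d.txt, g.txt} staged={none}
After op 8 (modify b.txt): modified={a.txt, b.txt, d.txt, g.txt} staged={none}
After op 9 (modify f.txt): modified={a.txt, b.txt, d.txt, f.txt, g.txt} staged={none}
After op 10 (modify e.txt): modified={a.txt, b.txt, d.txt, e.txt, f.txt, g.txt} staged={none}
After op 11 (git add f.txt): modified={a.txt, b.txt, d.txt, e.txt, g.txt} staged={f.txt}
After op 12 (modify f.txt): modified={a.txt, b.txt, d.txt, e.txt, f.txt, g.txt} staged={f.txt}
After op 13 (modify c.txt): modified={a.txt, b.txt, c.txt, d.txt, e.txt, f.txt, g.txt} staged={f.txt}
After op 14 (git add e.txt): modified={a.txt, b.txt, c.txt, d.txt, f.txt, g.txt} staged={e.txt, f.txt}
After op 15 (modify e.txt): modified={a.txt, b.txt, c.txt, d.txt, e.txt, f.txt, g.txt} staged={e.txt, f.txt}
After op 16 (git commit): modified={a.txt, b.txt, c.txt, d.txt, e.txt, f.txt, g.txt} staged={none}
After op 17 (git add b.txt): modified={a.txt, c.txt, d.txt, e.txt, f.txt, g.txt} staged={b.txt}
After op 18 (git add e.txt): modified={a.txt, c.txt, d.txt, f.txt, g.txt} staged={b.txt, e.txt}
After op 19 (modify e.txt): modified={a.txt, c.txt, d.txt, e.txt, f.txt, g.txt} staged={b.txt, e.txt}
After op 20 (git reset d.txt): modified={a.txt, c.txt, d.txt, e.txt, f.txt, g.txt} staged={b.txt, e.txt}
After op 21 (modify b.txt): modified={a.txt, b.txt, c.txt, d.txt, e.txt, f.txt, g.txt} staged={b.txt, e.txt}
After op 22 (git reset b.txt): modified={a.txt, b.txt, c.txt, d.txt, e.txt, f.txt, g.txt} staged={e.txt}
Final staged set: {e.txt} -> count=1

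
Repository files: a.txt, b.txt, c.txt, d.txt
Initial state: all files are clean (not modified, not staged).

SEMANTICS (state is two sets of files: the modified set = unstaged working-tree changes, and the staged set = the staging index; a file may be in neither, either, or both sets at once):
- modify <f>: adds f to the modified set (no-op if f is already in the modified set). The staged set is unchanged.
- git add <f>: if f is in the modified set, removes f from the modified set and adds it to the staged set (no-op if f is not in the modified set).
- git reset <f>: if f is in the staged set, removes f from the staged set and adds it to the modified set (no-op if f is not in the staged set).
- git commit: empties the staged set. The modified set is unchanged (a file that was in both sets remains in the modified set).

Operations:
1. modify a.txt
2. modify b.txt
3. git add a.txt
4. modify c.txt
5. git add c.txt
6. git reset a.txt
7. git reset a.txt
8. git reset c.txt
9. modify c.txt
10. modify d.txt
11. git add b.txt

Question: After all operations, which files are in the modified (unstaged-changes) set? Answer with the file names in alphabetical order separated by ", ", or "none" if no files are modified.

Answer: a.txt, c.txt, d.txt

Derivation:
After op 1 (modify a.txt): modified={a.txt} staged={none}
After op 2 (modify b.txt): modified={a.txt, b.txt} staged={none}
After op 3 (git add a.txt): modified={b.txt} staged={a.txt}
After op 4 (modify c.txt): modified={b.txt, c.txt} staged={a.txt}
After op 5 (git add c.txt): modified={b.txt} staged={a.txt, c.txt}
After op 6 (git reset a.txt): modified={a.txt, b.txt} staged={c.txt}
After op 7 (git reset a.txt): modified={a.txt, b.txt} staged={c.txt}
After op 8 (git reset c.txt): modified={a.txt, b.txt, c.txt} staged={none}
After op 9 (modify c.txt): modified={a.txt, b.txt, c.txt} staged={none}
After op 10 (modify d.txt): modified={a.txt, b.txt, c.txt, d.txt} staged={none}
After op 11 (git add b.txt): modified={a.txt, c.txt, d.txt} staged={b.txt}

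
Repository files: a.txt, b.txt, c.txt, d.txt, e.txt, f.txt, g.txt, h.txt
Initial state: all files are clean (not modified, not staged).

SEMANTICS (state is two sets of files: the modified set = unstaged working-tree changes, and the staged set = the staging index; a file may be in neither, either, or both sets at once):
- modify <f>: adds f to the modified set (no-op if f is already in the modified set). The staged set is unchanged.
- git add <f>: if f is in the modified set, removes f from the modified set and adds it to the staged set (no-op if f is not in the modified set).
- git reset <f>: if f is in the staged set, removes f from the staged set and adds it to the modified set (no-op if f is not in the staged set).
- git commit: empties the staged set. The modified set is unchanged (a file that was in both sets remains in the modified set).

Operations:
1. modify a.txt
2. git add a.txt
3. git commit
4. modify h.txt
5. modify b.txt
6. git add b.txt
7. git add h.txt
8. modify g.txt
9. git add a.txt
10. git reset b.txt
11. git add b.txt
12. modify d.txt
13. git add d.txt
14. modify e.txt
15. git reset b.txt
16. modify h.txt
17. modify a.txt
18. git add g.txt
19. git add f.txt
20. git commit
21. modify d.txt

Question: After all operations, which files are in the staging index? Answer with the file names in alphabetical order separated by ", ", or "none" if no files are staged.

Answer: none

Derivation:
After op 1 (modify a.txt): modified={a.txt} staged={none}
After op 2 (git add a.txt): modified={none} staged={a.txt}
After op 3 (git commit): modified={none} staged={none}
After op 4 (modify h.txt): modified={h.txt} staged={none}
After op 5 (modify b.txt): modified={b.txt, h.txt} staged={none}
After op 6 (git add b.txt): modified={h.txt} staged={b.txt}
After op 7 (git add h.txt): modified={none} staged={b.txt, h.txt}
After op 8 (modify g.txt): modified={g.txt} staged={b.txt, h.txt}
After op 9 (git add a.txt): modified={g.txt} staged={b.txt, h.txt}
After op 10 (git reset b.txt): modified={b.txt, g.txt} staged={h.txt}
After op 11 (git add b.txt): modified={g.txt} staged={b.txt, h.txt}
After op 12 (modify d.txt): modified={d.txt, g.txt} staged={b.txt, h.txt}
After op 13 (git add d.txt): modified={g.txt} staged={b.txt, d.txt, h.txt}
After op 14 (modify e.txt): modified={e.txt, g.txt} staged={b.txt, d.txt, h.txt}
After op 15 (git reset b.txt): modified={b.txt, e.txt, g.txt} staged={d.txt, h.txt}
After op 16 (modify h.txt): modified={b.txt, e.txt, g.txt, h.txt} staged={d.txt, h.txt}
After op 17 (modify a.txt): modified={a.txt, b.txt, e.txt, g.txt, h.txt} staged={d.txt, h.txt}
After op 18 (git add g.txt): modified={a.txt, b.txt, e.txt, h.txt} staged={d.txt, g.txt, h.txt}
After op 19 (git add f.txt): modified={a.txt, b.txt, e.txt, h.txt} staged={d.txt, g.txt, h.txt}
After op 20 (git commit): modified={a.txt, b.txt, e.txt, h.txt} staged={none}
After op 21 (modify d.txt): modified={a.txt, b.txt, d.txt, e.txt, h.txt} staged={none}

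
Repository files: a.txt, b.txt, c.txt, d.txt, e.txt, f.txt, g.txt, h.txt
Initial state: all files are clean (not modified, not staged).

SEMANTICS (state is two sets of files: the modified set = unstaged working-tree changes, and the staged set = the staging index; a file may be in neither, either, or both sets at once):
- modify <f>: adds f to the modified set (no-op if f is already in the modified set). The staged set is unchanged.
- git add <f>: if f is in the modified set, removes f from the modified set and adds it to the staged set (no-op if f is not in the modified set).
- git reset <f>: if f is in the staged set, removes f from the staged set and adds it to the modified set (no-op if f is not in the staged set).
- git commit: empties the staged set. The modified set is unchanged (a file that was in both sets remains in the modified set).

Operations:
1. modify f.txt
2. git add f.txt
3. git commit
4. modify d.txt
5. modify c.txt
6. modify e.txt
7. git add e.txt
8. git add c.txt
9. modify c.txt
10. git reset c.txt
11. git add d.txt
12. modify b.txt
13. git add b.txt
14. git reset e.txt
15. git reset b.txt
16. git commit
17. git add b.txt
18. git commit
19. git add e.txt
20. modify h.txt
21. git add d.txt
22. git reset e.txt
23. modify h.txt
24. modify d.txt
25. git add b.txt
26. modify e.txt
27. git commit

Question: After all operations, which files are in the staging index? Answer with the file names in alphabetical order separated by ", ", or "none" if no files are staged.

Answer: none

Derivation:
After op 1 (modify f.txt): modified={f.txt} staged={none}
After op 2 (git add f.txt): modified={none} staged={f.txt}
After op 3 (git commit): modified={none} staged={none}
After op 4 (modify d.txt): modified={d.txt} staged={none}
After op 5 (modify c.txt): modified={c.txt, d.txt} staged={none}
After op 6 (modify e.txt): modified={c.txt, d.txt, e.txt} staged={none}
After op 7 (git add e.txt): modified={c.txt, d.txt} staged={e.txt}
After op 8 (git add c.txt): modified={d.txt} staged={c.txt, e.txt}
After op 9 (modify c.txt): modified={c.txt, d.txt} staged={c.txt, e.txt}
After op 10 (git reset c.txt): modified={c.txt, d.txt} staged={e.txt}
After op 11 (git add d.txt): modified={c.txt} staged={d.txt, e.txt}
After op 12 (modify b.txt): modified={b.txt, c.txt} staged={d.txt, e.txt}
After op 13 (git add b.txt): modified={c.txt} staged={b.txt, d.txt, e.txt}
After op 14 (git reset e.txt): modified={c.txt, e.txt} staged={b.txt, d.txt}
After op 15 (git reset b.txt): modified={b.txt, c.txt, e.txt} staged={d.txt}
After op 16 (git commit): modified={b.txt, c.txt, e.txt} staged={none}
After op 17 (git add b.txt): modified={c.txt, e.txt} staged={b.txt}
After op 18 (git commit): modified={c.txt, e.txt} staged={none}
After op 19 (git add e.txt): modified={c.txt} staged={e.txt}
After op 20 (modify h.txt): modified={c.txt, h.txt} staged={e.txt}
After op 21 (git add d.txt): modified={c.txt, h.txt} staged={e.txt}
After op 22 (git reset e.txt): modified={c.txt, e.txt, h.txt} staged={none}
After op 23 (modify h.txt): modified={c.txt, e.txt, h.txt} staged={none}
After op 24 (modify d.txt): modified={c.txt, d.txt, e.txt, h.txt} staged={none}
After op 25 (git add b.txt): modified={c.txt, d.txt, e.txt, h.txt} staged={none}
After op 26 (modify e.txt): modified={c.txt, d.txt, e.txt, h.txt} staged={none}
After op 27 (git commit): modified={c.txt, d.txt, e.txt, h.txt} staged={none}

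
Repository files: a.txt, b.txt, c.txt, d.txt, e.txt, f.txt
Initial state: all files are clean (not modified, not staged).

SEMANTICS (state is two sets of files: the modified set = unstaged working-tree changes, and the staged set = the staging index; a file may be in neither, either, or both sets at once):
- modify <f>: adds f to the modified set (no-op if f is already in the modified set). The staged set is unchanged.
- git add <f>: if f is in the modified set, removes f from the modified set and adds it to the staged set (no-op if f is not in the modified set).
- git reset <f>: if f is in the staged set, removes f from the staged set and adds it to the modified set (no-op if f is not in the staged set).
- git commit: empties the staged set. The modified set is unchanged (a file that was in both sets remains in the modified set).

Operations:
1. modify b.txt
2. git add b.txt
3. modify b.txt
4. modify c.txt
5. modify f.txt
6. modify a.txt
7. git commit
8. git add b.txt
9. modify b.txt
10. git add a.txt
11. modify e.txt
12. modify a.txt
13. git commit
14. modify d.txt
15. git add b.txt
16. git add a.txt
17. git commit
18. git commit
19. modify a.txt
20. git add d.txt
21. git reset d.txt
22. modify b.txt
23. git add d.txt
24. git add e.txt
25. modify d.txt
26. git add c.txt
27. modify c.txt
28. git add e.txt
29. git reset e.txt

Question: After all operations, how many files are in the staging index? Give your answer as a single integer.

Answer: 2

Derivation:
After op 1 (modify b.txt): modified={b.txt} staged={none}
After op 2 (git add b.txt): modified={none} staged={b.txt}
After op 3 (modify b.txt): modified={b.txt} staged={b.txt}
After op 4 (modify c.txt): modified={b.txt, c.txt} staged={b.txt}
After op 5 (modify f.txt): modified={b.txt, c.txt, f.txt} staged={b.txt}
After op 6 (modify a.txt): modified={a.txt, b.txt, c.txt, f.txt} staged={b.txt}
After op 7 (git commit): modified={a.txt, b.txt, c.txt, f.txt} staged={none}
After op 8 (git add b.txt): modified={a.txt, c.txt, f.txt} staged={b.txt}
After op 9 (modify b.txt): modified={a.txt, b.txt, c.txt, f.txt} staged={b.txt}
After op 10 (git add a.txt): modified={b.txt, c.txt, f.txt} staged={a.txt, b.txt}
After op 11 (modify e.txt): modified={b.txt, c.txt, e.txt, f.txt} staged={a.txt, b.txt}
After op 12 (modify a.txt): modified={a.txt, b.txt, c.txt, e.txt, f.txt} staged={a.txt, b.txt}
After op 13 (git commit): modified={a.txt, b.txt, c.txt, e.txt, f.txt} staged={none}
After op 14 (modify d.txt): modified={a.txt, b.txt, c.txt, d.txt, e.txt, f.txt} staged={none}
After op 15 (git add b.txt): modified={a.txt, c.txt, d.txt, e.txt, f.txt} staged={b.txt}
After op 16 (git add a.txt): modified={c.txt, d.txt, e.txt, f.txt} staged={a.txt, b.txt}
After op 17 (git commit): modified={c.txt, d.txt, e.txt, f.txt} staged={none}
After op 18 (git commit): modified={c.txt, d.txt, e.txt, f.txt} staged={none}
After op 19 (modify a.txt): modified={a.txt, c.txt, d.txt, e.txt, f.txt} staged={none}
After op 20 (git add d.txt): modified={a.txt, c.txt, e.txt, f.txt} staged={d.txt}
After op 21 (git reset d.txt): modified={a.txt, c.txt, d.txt, e.txt, f.txt} staged={none}
After op 22 (modify b.txt): modified={a.txt, b.txt, c.txt, d.txt, e.txt, f.txt} staged={none}
After op 23 (git add d.txt): modified={a.txt, b.txt, c.txt, e.txt, f.txt} staged={d.txt}
After op 24 (git add e.txt): modified={a.txt, b.txt, c.txt, f.txt} staged={d.txt, e.txt}
After op 25 (modify d.txt): modified={a.txt, b.txt, c.txt, d.txt, f.txt} staged={d.txt, e.txt}
After op 26 (git add c.txt): modified={a.txt, b.txt, d.txt, f.txt} staged={c.txt, d.txt, e.txt}
After op 27 (modify c.txt): modified={a.txt, b.txt, c.txt, d.txt, f.txt} staged={c.txt, d.txt, e.txt}
After op 28 (git add e.txt): modified={a.txt, b.txt, c.txt, d.txt, f.txt} staged={c.txt, d.txt, e.txt}
After op 29 (git reset e.txt): modified={a.txt, b.txt, c.txt, d.txt, e.txt, f.txt} staged={c.txt, d.txt}
Final staged set: {c.txt, d.txt} -> count=2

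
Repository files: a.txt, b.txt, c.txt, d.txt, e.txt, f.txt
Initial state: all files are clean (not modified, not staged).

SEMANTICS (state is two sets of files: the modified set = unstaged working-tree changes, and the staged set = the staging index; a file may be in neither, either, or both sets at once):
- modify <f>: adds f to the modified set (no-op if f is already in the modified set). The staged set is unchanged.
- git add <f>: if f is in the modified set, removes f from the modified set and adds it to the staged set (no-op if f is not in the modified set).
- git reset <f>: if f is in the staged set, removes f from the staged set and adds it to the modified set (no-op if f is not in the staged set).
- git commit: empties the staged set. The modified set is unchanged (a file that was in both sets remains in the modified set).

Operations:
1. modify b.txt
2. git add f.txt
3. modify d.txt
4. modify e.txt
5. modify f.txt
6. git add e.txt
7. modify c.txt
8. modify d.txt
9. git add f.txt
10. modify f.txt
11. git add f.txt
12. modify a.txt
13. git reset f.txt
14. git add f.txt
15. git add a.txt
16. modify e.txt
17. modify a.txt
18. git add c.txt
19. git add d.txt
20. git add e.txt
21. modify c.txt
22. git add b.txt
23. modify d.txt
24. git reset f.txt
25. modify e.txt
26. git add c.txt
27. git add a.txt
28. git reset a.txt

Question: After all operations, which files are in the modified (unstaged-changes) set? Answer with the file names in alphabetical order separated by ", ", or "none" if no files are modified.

After op 1 (modify b.txt): modified={b.txt} staged={none}
After op 2 (git add f.txt): modified={b.txt} staged={none}
After op 3 (modify d.txt): modified={b.txt, d.txt} staged={none}
After op 4 (modify e.txt): modified={b.txt, d.txt, e.txt} staged={none}
After op 5 (modify f.txt): modified={b.txt, d.txt, e.txt, f.txt} staged={none}
After op 6 (git add e.txt): modified={b.txt, d.txt, f.txt} staged={e.txt}
After op 7 (modify c.txt): modified={b.txt, c.txt, d.txt, f.txt} staged={e.txt}
After op 8 (modify d.txt): modified={b.txt, c.txt, d.txt, f.txt} staged={e.txt}
After op 9 (git add f.txt): modified={b.txt, c.txt, d.txt} staged={e.txt, f.txt}
After op 10 (modify f.txt): modified={b.txt, c.txt, d.txt, f.txt} staged={e.txt, f.txt}
After op 11 (git add f.txt): modified={b.txt, c.txt, d.txt} staged={e.txt, f.txt}
After op 12 (modify a.txt): modified={a.txt, b.txt, c.txt, d.txt} staged={e.txt, f.txt}
After op 13 (git reset f.txt): modified={a.txt, b.txt, c.txt, d.txt, f.txt} staged={e.txt}
After op 14 (git add f.txt): modified={a.txt, b.txt, c.txt, d.txt} staged={e.txt, f.txt}
After op 15 (git add a.txt): modified={b.txt, c.txt, d.txt} staged={a.txt, e.txt, f.txt}
After op 16 (modify e.txt): modified={b.txt, c.txt, d.txt, e.txt} staged={a.txt, e.txt, f.txt}
After op 17 (modify a.txt): modified={a.txt, b.txt, c.txt, d.txt, e.txt} staged={a.txt, e.txt, f.txt}
After op 18 (git add c.txt): modified={a.txt, b.txt, d.txt, e.txt} staged={a.txt, c.txt, e.txt, f.txt}
After op 19 (git add d.txt): modified={a.txt, b.txt, e.txt} staged={a.txt, c.txt, d.txt, e.txt, f.txt}
After op 20 (git add e.txt): modified={a.txt, b.txt} staged={a.txt, c.txt, d.txt, e.txt, f.txt}
After op 21 (modify c.txt): modified={a.txt, b.txt, c.txt} staged={a.txt, c.txt, d.txt, e.txt, f.txt}
After op 22 (git add b.txt): modified={a.txt, c.txt} staged={a.txt, b.txt, c.txt, d.txt, e.txt, f.txt}
After op 23 (modify d.txt): modified={a.txt, c.txt, d.txt} staged={a.txt, b.txt, c.txt, d.txt, e.txt, f.txt}
After op 24 (git reset f.txt): modified={a.txt, c.txt, d.txt, f.txt} staged={a.txt, b.txt, c.txt, d.txt, e.txt}
After op 25 (modify e.txt): modified={a.txt, c.txt, d.txt, e.txt, f.txt} staged={a.txt, b.txt, c.txt, d.txt, e.txt}
After op 26 (git add c.txt): modified={a.txt, d.txt, e.txt, f.txt} staged={a.txt, b.txt, c.txt, d.txt, e.txt}
After op 27 (git add a.txt): modified={d.txt, e.txt, f.txt} staged={a.txt, b.txt, c.txt, d.txt, e.txt}
After op 28 (git reset a.txt): modified={a.txt, d.txt, e.txt, f.txt} staged={b.txt, c.txt, d.txt, e.txt}

Answer: a.txt, d.txt, e.txt, f.txt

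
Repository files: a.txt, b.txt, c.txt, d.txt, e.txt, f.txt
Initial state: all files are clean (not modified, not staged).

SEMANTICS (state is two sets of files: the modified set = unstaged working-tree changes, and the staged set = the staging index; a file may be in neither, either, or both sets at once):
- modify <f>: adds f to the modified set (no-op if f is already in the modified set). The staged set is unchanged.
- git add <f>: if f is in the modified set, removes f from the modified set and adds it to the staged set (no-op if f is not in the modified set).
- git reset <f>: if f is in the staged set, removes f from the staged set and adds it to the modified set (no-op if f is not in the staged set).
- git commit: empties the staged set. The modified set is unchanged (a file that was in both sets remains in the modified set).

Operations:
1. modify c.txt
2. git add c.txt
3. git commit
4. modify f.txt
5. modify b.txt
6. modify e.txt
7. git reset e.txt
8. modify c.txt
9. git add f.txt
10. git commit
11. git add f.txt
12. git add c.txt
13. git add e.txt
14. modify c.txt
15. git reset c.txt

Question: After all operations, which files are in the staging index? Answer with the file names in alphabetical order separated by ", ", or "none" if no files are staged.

After op 1 (modify c.txt): modified={c.txt} staged={none}
After op 2 (git add c.txt): modified={none} staged={c.txt}
After op 3 (git commit): modified={none} staged={none}
After op 4 (modify f.txt): modified={f.txt} staged={none}
After op 5 (modify b.txt): modified={b.txt, f.txt} staged={none}
After op 6 (modify e.txt): modified={b.txt, e.txt, f.txt} staged={none}
After op 7 (git reset e.txt): modified={b.txt, e.txt, f.txt} staged={none}
After op 8 (modify c.txt): modified={b.txt, c.txt, e.txt, f.txt} staged={none}
After op 9 (git add f.txt): modified={b.txt, c.txt, e.txt} staged={f.txt}
After op 10 (git commit): modified={b.txt, c.txt, e.txt} staged={none}
After op 11 (git add f.txt): modified={b.txt, c.txt, e.txt} staged={none}
After op 12 (git add c.txt): modified={b.txt, e.txt} staged={c.txt}
After op 13 (git add e.txt): modified={b.txt} staged={c.txt, e.txt}
After op 14 (modify c.txt): modified={b.txt, c.txt} staged={c.txt, e.txt}
After op 15 (git reset c.txt): modified={b.txt, c.txt} staged={e.txt}

Answer: e.txt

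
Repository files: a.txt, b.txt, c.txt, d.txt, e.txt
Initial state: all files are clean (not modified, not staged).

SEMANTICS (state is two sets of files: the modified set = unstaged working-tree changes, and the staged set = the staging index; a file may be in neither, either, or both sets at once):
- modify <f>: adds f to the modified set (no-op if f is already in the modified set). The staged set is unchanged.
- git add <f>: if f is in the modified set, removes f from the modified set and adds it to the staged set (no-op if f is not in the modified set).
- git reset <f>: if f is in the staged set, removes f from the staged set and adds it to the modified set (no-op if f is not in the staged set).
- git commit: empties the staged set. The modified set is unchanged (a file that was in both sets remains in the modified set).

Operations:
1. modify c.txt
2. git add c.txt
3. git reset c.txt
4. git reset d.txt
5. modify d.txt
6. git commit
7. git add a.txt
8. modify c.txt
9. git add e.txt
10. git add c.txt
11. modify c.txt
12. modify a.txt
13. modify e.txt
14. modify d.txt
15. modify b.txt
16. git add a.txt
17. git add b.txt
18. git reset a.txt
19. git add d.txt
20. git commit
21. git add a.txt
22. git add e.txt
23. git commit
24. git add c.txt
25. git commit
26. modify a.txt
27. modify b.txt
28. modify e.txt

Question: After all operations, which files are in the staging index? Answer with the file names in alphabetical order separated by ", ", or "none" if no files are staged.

After op 1 (modify c.txt): modified={c.txt} staged={none}
After op 2 (git add c.txt): modified={none} staged={c.txt}
After op 3 (git reset c.txt): modified={c.txt} staged={none}
After op 4 (git reset d.txt): modified={c.txt} staged={none}
After op 5 (modify d.txt): modified={c.txt, d.txt} staged={none}
After op 6 (git commit): modified={c.txt, d.txt} staged={none}
After op 7 (git add a.txt): modified={c.txt, d.txt} staged={none}
After op 8 (modify c.txt): modified={c.txt, d.txt} staged={none}
After op 9 (git add e.txt): modified={c.txt, d.txt} staged={none}
After op 10 (git add c.txt): modified={d.txt} staged={c.txt}
After op 11 (modify c.txt): modified={c.txt, d.txt} staged={c.txt}
After op 12 (modify a.txt): modified={a.txt, c.txt, d.txt} staged={c.txt}
After op 13 (modify e.txt): modified={a.txt, c.txt, d.txt, e.txt} staged={c.txt}
After op 14 (modify d.txt): modified={a.txt, c.txt, d.txt, e.txt} staged={c.txt}
After op 15 (modify b.txt): modified={a.txt, b.txt, c.txt, d.txt, e.txt} staged={c.txt}
After op 16 (git add a.txt): modified={b.txt, c.txt, d.txt, e.txt} staged={a.txt, c.txt}
After op 17 (git add b.txt): modified={c.txt, d.txt, e.txt} staged={a.txt, b.txt, c.txt}
After op 18 (git reset a.txt): modified={a.txt, c.txt, d.txt, e.txt} staged={b.txt, c.txt}
After op 19 (git add d.txt): modified={a.txt, c.txt, e.txt} staged={b.txt, c.txt, d.txt}
After op 20 (git commit): modified={a.txt, c.txt, e.txt} staged={none}
After op 21 (git add a.txt): modified={c.txt, e.txt} staged={a.txt}
After op 22 (git add e.txt): modified={c.txt} staged={a.txt, e.txt}
After op 23 (git commit): modified={c.txt} staged={none}
After op 24 (git add c.txt): modified={none} staged={c.txt}
After op 25 (git commit): modified={none} staged={none}
After op 26 (modify a.txt): modified={a.txt} staged={none}
After op 27 (modify b.txt): modified={a.txt, b.txt} staged={none}
After op 28 (modify e.txt): modified={a.txt, b.txt, e.txt} staged={none}

Answer: none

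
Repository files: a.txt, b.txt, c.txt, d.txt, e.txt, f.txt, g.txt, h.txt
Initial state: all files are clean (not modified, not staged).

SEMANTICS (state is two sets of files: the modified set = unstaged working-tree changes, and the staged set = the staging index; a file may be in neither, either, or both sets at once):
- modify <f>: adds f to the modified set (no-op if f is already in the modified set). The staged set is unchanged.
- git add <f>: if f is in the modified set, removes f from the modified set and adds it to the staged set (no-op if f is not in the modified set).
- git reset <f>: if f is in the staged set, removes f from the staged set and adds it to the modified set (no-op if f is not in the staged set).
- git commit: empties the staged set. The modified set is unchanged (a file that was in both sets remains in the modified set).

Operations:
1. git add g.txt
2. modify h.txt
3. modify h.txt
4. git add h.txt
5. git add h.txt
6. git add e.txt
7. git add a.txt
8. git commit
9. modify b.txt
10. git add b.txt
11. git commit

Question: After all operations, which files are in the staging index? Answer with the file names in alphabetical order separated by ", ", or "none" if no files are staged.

After op 1 (git add g.txt): modified={none} staged={none}
After op 2 (modify h.txt): modified={h.txt} staged={none}
After op 3 (modify h.txt): modified={h.txt} staged={none}
After op 4 (git add h.txt): modified={none} staged={h.txt}
After op 5 (git add h.txt): modified={none} staged={h.txt}
After op 6 (git add e.txt): modified={none} staged={h.txt}
After op 7 (git add a.txt): modified={none} staged={h.txt}
After op 8 (git commit): modified={none} staged={none}
After op 9 (modify b.txt): modified={b.txt} staged={none}
After op 10 (git add b.txt): modified={none} staged={b.txt}
After op 11 (git commit): modified={none} staged={none}

Answer: none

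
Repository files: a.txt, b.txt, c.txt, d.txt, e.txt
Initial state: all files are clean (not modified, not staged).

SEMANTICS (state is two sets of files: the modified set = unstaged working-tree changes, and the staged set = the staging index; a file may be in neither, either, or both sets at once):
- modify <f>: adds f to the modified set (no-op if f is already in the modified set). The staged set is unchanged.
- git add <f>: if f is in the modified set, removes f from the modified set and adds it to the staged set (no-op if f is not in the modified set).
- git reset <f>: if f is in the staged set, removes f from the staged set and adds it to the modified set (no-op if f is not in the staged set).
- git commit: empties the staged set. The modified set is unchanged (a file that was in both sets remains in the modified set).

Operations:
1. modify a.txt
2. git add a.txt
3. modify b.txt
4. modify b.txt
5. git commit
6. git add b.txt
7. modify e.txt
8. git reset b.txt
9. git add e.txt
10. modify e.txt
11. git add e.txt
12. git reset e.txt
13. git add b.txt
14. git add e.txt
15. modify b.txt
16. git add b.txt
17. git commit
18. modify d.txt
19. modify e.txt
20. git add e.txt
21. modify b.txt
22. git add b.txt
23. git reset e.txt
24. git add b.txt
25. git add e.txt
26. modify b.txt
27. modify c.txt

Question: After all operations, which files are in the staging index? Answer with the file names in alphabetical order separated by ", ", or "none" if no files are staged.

After op 1 (modify a.txt): modified={a.txt} staged={none}
After op 2 (git add a.txt): modified={none} staged={a.txt}
After op 3 (modify b.txt): modified={b.txt} staged={a.txt}
After op 4 (modify b.txt): modified={b.txt} staged={a.txt}
After op 5 (git commit): modified={b.txt} staged={none}
After op 6 (git add b.txt): modified={none} staged={b.txt}
After op 7 (modify e.txt): modified={e.txt} staged={b.txt}
After op 8 (git reset b.txt): modified={b.txt, e.txt} staged={none}
After op 9 (git add e.txt): modified={b.txt} staged={e.txt}
After op 10 (modify e.txt): modified={b.txt, e.txt} staged={e.txt}
After op 11 (git add e.txt): modified={b.txt} staged={e.txt}
After op 12 (git reset e.txt): modified={b.txt, e.txt} staged={none}
After op 13 (git add b.txt): modified={e.txt} staged={b.txt}
After op 14 (git add e.txt): modified={none} staged={b.txt, e.txt}
After op 15 (modify b.txt): modified={b.txt} staged={b.txt, e.txt}
After op 16 (git add b.txt): modified={none} staged={b.txt, e.txt}
After op 17 (git commit): modified={none} staged={none}
After op 18 (modify d.txt): modified={d.txt} staged={none}
After op 19 (modify e.txt): modified={d.txt, e.txt} staged={none}
After op 20 (git add e.txt): modified={d.txt} staged={e.txt}
After op 21 (modify b.txt): modified={b.txt, d.txt} staged={e.txt}
After op 22 (git add b.txt): modified={d.txt} staged={b.txt, e.txt}
After op 23 (git reset e.txt): modified={d.txt, e.txt} staged={b.txt}
After op 24 (git add b.txt): modified={d.txt, e.txt} staged={b.txt}
After op 25 (git add e.txt): modified={d.txt} staged={b.txt, e.txt}
After op 26 (modify b.txt): modified={b.txt, d.txt} staged={b.txt, e.txt}
After op 27 (modify c.txt): modified={b.txt, c.txt, d.txt} staged={b.txt, e.txt}

Answer: b.txt, e.txt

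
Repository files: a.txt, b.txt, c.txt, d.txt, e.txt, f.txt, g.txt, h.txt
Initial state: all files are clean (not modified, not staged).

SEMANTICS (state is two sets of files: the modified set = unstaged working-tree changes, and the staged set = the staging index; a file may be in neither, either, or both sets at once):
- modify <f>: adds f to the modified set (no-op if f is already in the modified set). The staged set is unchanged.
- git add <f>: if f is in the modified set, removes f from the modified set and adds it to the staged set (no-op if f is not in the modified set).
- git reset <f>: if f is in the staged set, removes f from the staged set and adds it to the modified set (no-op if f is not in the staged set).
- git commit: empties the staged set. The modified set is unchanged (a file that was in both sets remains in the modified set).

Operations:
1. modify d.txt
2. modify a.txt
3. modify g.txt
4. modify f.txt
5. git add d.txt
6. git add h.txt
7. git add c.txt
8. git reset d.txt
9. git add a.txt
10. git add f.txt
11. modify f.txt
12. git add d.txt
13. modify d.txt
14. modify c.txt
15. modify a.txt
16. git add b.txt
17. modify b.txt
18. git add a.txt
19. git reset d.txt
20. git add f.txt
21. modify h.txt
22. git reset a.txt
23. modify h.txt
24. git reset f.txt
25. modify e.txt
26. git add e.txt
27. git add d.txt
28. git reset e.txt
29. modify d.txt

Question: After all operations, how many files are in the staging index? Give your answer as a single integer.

Answer: 1

Derivation:
After op 1 (modify d.txt): modified={d.txt} staged={none}
After op 2 (modify a.txt): modified={a.txt, d.txt} staged={none}
After op 3 (modify g.txt): modified={a.txt, d.txt, g.txt} staged={none}
After op 4 (modify f.txt): modified={a.txt, d.txt, f.txt, g.txt} staged={none}
After op 5 (git add d.txt): modified={a.txt, f.txt, g.txt} staged={d.txt}
After op 6 (git add h.txt): modified={a.txt, f.txt, g.txt} staged={d.txt}
After op 7 (git add c.txt): modified={a.txt, f.txt, g.txt} staged={d.txt}
After op 8 (git reset d.txt): modified={a.txt, d.txt, f.txt, g.txt} staged={none}
After op 9 (git add a.txt): modified={d.txt, f.txt, g.txt} staged={a.txt}
After op 10 (git add f.txt): modified={d.txt, g.txt} staged={a.txt, f.txt}
After op 11 (modify f.txt): modified={d.txt, f.txt, g.txt} staged={a.txt, f.txt}
After op 12 (git add d.txt): modified={f.txt, g.txt} staged={a.txt, d.txt, f.txt}
After op 13 (modify d.txt): modified={d.txt, f.txt, g.txt} staged={a.txt, d.txt, f.txt}
After op 14 (modify c.txt): modified={c.txt, d.txt, f.txt, g.txt} staged={a.txt, d.txt, f.txt}
After op 15 (modify a.txt): modified={a.txt, c.txt, d.txt, f.txt, g.txt} staged={a.txt, d.txt, f.txt}
After op 16 (git add b.txt): modified={a.txt, c.txt, d.txt, f.txt, g.txt} staged={a.txt, d.txt, f.txt}
After op 17 (modify b.txt): modified={a.txt, b.txt, c.txt, d.txt, f.txt, g.txt} staged={a.txt, d.txt, f.txt}
After op 18 (git add a.txt): modified={b.txt, c.txt, d.txt, f.txt, g.txt} staged={a.txt, d.txt, f.txt}
After op 19 (git reset d.txt): modified={b.txt, c.txt, d.txt, f.txt, g.txt} staged={a.txt, f.txt}
After op 20 (git add f.txt): modified={b.txt, c.txt, d.txt, g.txt} staged={a.txt, f.txt}
After op 21 (modify h.txt): modified={b.txt, c.txt, d.txt, g.txt, h.txt} staged={a.txt, f.txt}
After op 22 (git reset a.txt): modified={a.txt, b.txt, c.txt, d.txt, g.txt, h.txt} staged={f.txt}
After op 23 (modify h.txt): modified={a.txt, b.txt, c.txt, d.txt, g.txt, h.txt} staged={f.txt}
After op 24 (git reset f.txt): modified={a.txt, b.txt, c.txt, d.txt, f.txt, g.txt, h.txt} staged={none}
After op 25 (modify e.txt): modified={a.txt, b.txt, c.txt, d.txt, e.txt, f.txt, g.txt, h.txt} staged={none}
After op 26 (git add e.txt): modified={a.txt, b.txt, c.txt, d.txt, f.txt, g.txt, h.txt} staged={e.txt}
After op 27 (git add d.txt): modified={a.txt, b.txt, c.txt, f.txt, g.txt, h.txt} staged={d.txt, e.txt}
After op 28 (git reset e.txt): modified={a.txt, b.txt, c.txt, e.txt, f.txt, g.txt, h.txt} staged={d.txt}
After op 29 (modify d.txt): modified={a.txt, b.txt, c.txt, d.txt, e.txt, f.txt, g.txt, h.txt} staged={d.txt}
Final staged set: {d.txt} -> count=1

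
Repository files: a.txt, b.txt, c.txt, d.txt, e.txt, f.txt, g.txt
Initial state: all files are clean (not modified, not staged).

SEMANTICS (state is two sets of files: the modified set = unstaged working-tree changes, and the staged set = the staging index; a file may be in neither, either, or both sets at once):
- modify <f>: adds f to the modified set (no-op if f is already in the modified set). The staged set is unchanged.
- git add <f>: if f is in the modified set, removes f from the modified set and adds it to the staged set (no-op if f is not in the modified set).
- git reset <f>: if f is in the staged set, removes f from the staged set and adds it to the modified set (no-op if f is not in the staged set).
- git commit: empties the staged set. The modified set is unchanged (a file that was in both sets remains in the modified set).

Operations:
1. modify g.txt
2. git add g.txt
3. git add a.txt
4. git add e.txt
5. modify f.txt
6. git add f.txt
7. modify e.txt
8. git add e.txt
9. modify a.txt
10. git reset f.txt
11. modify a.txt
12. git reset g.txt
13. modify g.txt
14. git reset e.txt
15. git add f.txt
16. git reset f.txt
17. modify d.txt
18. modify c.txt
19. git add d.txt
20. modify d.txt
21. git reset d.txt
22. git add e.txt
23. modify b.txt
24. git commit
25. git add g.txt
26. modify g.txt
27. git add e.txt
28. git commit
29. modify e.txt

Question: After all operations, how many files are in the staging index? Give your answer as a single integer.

Answer: 0

Derivation:
After op 1 (modify g.txt): modified={g.txt} staged={none}
After op 2 (git add g.txt): modified={none} staged={g.txt}
After op 3 (git add a.txt): modified={none} staged={g.txt}
After op 4 (git add e.txt): modified={none} staged={g.txt}
After op 5 (modify f.txt): modified={f.txt} staged={g.txt}
After op 6 (git add f.txt): modified={none} staged={f.txt, g.txt}
After op 7 (modify e.txt): modified={e.txt} staged={f.txt, g.txt}
After op 8 (git add e.txt): modified={none} staged={e.txt, f.txt, g.txt}
After op 9 (modify a.txt): modified={a.txt} staged={e.txt, f.txt, g.txt}
After op 10 (git reset f.txt): modified={a.txt, f.txt} staged={e.txt, g.txt}
After op 11 (modify a.txt): modified={a.txt, f.txt} staged={e.txt, g.txt}
After op 12 (git reset g.txt): modified={a.txt, f.txt, g.txt} staged={e.txt}
After op 13 (modify g.txt): modified={a.txt, f.txt, g.txt} staged={e.txt}
After op 14 (git reset e.txt): modified={a.txt, e.txt, f.txt, g.txt} staged={none}
After op 15 (git add f.txt): modified={a.txt, e.txt, g.txt} staged={f.txt}
After op 16 (git reset f.txt): modified={a.txt, e.txt, f.txt, g.txt} staged={none}
After op 17 (modify d.txt): modified={a.txt, d.txt, e.txt, f.txt, g.txt} staged={none}
After op 18 (modify c.txt): modified={a.txt, c.txt, d.txt, e.txt, f.txt, g.txt} staged={none}
After op 19 (git add d.txt): modified={a.txt, c.txt, e.txt, f.txt, g.txt} staged={d.txt}
After op 20 (modify d.txt): modified={a.txt, c.txt, d.txt, e.txt, f.txt, g.txt} staged={d.txt}
After op 21 (git reset d.txt): modified={a.txt, c.txt, d.txt, e.txt, f.txt, g.txt} staged={none}
After op 22 (git add e.txt): modified={a.txt, c.txt, d.txt, f.txt, g.txt} staged={e.txt}
After op 23 (modify b.txt): modified={a.txt, b.txt, c.txt, d.txt, f.txt, g.txt} staged={e.txt}
After op 24 (git commit): modified={a.txt, b.txt, c.txt, d.txt, f.txt, g.txt} staged={none}
After op 25 (git add g.txt): modified={a.txt, b.txt, c.txt, d.txt, f.txt} staged={g.txt}
After op 26 (modify g.txt): modified={a.txt, b.txt, c.txt, d.txt, f.txt, g.txt} staged={g.txt}
After op 27 (git add e.txt): modified={a.txt, b.txt, c.txt, d.txt, f.txt, g.txt} staged={g.txt}
After op 28 (git commit): modified={a.txt, b.txt, c.txt, d.txt, f.txt, g.txt} staged={none}
After op 29 (modify e.txt): modified={a.txt, b.txt, c.txt, d.txt, e.txt, f.txt, g.txt} staged={none}
Final staged set: {none} -> count=0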